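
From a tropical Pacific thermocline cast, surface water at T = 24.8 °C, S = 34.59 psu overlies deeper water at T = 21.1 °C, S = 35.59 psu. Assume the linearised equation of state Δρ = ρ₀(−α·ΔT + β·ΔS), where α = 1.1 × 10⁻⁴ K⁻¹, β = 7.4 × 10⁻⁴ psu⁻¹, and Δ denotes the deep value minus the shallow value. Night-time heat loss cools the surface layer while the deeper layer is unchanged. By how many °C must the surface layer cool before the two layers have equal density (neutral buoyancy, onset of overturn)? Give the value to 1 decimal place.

10.4 °C

Neutral buoyancy requires Δρ = 0, i.e. −α(T_deep − T_surf′) + β(S_deep − S_surf) = 0.
T_surf′ = T_deep − (β/α)·ΔS = 21.1 − (7.4 × 10⁻⁴/1.1 × 10⁻⁴)·(+1.00) = 14.373 °C.
Cooling required: 24.8 − (14.373) = 10.427 °C.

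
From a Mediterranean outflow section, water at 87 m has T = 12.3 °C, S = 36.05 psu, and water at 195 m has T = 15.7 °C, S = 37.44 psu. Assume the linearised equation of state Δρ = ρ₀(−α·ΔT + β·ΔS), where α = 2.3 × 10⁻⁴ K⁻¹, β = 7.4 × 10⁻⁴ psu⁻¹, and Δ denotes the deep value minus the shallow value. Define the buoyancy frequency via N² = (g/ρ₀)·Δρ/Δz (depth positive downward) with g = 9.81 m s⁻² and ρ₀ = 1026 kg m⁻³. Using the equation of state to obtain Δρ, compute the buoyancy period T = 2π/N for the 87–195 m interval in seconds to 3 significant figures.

1.33 × 10³ s

ΔT = +3.4 K, ΔS = +1.39 psu (deep − shallow).
Δρ/ρ₀ = −αΔT + βΔS = -7.82 × 10⁻⁴ + 1.0286 × 10⁻³ = 2.466 × 10⁻⁴, so Δρ ≈ 0.2530 kg m⁻³.
N² = (g/ρ₀)·Δρ/Δz = g·(Δρ/ρ₀)/Δz = 9.81 × 2.466 × 10⁻⁴ / 108 = 2.2399 × 10⁻⁵ s⁻².
N = √(2.2399 × 10⁻⁵) = 4.7328 × 10⁻³ rad s⁻¹ → T = 2π/N = 1.3276 × 10³ s ≈ 1.33 × 10³ s.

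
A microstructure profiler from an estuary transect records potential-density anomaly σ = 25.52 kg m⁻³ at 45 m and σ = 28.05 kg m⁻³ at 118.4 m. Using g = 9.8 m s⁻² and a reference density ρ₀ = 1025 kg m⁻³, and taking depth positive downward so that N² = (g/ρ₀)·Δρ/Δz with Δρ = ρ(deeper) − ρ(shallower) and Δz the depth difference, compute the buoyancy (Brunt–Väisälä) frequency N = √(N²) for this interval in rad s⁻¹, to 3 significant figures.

0.0182 rad s⁻¹

Δρ = 1028.05 − 1025.52 = 2.53 kg m⁻³ over Δz = 118.4 − 45 = 73.4 m.
N² = (9.8/1025) × (2.53/73.4) = 3.2955 × 10⁻⁴ s⁻².
N = √(3.2955 × 10⁻⁴) = 0.018154 rad s⁻¹ ≈ 0.0182 rad s⁻¹.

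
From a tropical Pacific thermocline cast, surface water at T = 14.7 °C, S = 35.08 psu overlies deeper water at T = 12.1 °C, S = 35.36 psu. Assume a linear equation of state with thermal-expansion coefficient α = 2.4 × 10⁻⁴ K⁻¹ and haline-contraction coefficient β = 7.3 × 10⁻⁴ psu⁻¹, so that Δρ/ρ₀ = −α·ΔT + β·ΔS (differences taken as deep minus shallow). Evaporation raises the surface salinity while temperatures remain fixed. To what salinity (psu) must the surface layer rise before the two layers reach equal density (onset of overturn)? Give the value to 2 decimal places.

36.21 psu

Neutral buoyancy requires −α(T_deep − T_surf) + β(S_deep − S_surf′) = 0.
S_surf′ = S_deep − (α/β)·ΔT = 35.36 − (2.4 × 10⁻⁴/7.3 × 10⁻⁴)·(-2.6) = 36.2148 psu.
Increase required: 36.2148 − 35.08 = 1.1348 psu.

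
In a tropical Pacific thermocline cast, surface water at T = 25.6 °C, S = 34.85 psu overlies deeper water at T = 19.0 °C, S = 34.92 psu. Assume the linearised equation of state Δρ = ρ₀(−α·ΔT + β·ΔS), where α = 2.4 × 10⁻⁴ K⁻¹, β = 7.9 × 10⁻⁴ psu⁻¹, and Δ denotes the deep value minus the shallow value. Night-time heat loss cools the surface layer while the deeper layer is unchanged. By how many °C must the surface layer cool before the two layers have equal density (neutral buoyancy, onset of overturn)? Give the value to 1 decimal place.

Neutral buoyancy requires Δρ = 0, i.e. −α(T_deep − T_surf′) + β(S_deep − S_surf) = 0.
T_surf′ = T_deep − (β/α)·ΔS = 19.0 − (7.9 × 10⁻⁴/2.4 × 10⁻⁴)·(+0.07) = 18.770 °C.
Cooling required: 25.6 − (18.770) = 6.830 °C.

6.8 °C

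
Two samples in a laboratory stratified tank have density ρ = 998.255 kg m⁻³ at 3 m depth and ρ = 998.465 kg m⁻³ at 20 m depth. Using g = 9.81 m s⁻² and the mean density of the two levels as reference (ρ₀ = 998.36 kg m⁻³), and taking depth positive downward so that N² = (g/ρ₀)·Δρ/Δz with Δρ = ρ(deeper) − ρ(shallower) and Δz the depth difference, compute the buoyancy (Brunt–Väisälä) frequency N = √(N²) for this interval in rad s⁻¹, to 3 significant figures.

Δρ = 998.465 − 998.255 = 0.210 kg m⁻³ over Δz = 20 − 3 = 17 m.
N² = (9.81/998.36) × (0.210/17) = 1.2138 × 10⁻⁴ s⁻².
N = √(1.2138 × 10⁻⁴) = 0.011017 rad s⁻¹ ≈ 0.0110 rad s⁻¹.
A positive N² confirms static stability across the interval.

0.0110 rad s⁻¹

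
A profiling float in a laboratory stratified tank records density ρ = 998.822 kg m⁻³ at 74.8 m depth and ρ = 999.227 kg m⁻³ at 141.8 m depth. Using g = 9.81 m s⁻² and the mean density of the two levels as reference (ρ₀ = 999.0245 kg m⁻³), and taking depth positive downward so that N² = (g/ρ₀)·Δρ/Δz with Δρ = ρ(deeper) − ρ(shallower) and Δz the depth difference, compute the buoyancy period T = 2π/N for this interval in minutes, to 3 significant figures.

13.6 min

Δρ = 999.227 − 998.822 = 0.405 kg m⁻³ over Δz = 141.8 − 74.8 = 67 m.
N² = (9.81/999.0245) × (0.405/67) = 5.9357 × 10⁻⁵ s⁻².
N = √(5.9357 × 10⁻⁵) = 7.7043 × 10⁻³ rad s⁻¹, so T = 2π/N = 815.54 s = 13.592 min ≈ 13.6 min.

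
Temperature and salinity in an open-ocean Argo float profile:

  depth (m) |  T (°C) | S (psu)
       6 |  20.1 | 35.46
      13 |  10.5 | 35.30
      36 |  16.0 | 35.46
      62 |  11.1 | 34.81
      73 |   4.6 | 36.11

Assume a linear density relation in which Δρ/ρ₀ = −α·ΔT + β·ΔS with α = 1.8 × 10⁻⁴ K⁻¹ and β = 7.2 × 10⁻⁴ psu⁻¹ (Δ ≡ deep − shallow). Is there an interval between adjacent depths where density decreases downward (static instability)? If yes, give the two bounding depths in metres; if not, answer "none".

Evaluate Δρ/ρ₀ = −αΔT + βΔS across each adjacent pair:
  6–13 m: −αΔT+βΔS = −(1.8 × 10⁻⁴)(-9.6)+(7.2 × 10⁻⁴)(-0.16) = 1.6 × 10⁻³ → stable
  13–36 m: −αΔT+βΔS = −(1.8 × 10⁻⁴)(+5.5)+(7.2 × 10⁻⁴)(+0.16) = -8.7 × 10⁻⁴ → UNSTABLE
  36–62 m: −αΔT+βΔS = −(1.8 × 10⁻⁴)(-4.9)+(7.2 × 10⁻⁴)(-0.65) = 4.1 × 10⁻⁴ → stable
  62–73 m: −αΔT+βΔS = −(1.8 × 10⁻⁴)(-6.5)+(7.2 × 10⁻⁴)(+1.30) = 2.1 × 10⁻³ → stable
The 13–36 m interval has Δρ < 0: lighter water underlies denser water.

13–36 m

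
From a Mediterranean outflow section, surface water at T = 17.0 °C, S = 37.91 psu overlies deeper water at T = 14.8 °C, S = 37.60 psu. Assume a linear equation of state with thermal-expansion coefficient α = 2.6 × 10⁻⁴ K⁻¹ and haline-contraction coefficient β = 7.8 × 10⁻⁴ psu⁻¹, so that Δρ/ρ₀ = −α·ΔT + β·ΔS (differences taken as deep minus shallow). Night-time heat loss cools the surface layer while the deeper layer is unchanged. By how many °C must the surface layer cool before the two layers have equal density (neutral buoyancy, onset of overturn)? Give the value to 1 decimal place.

Neutral buoyancy requires Δρ = 0, i.e. −α(T_deep − T_surf′) + β(S_deep − S_surf) = 0.
T_surf′ = T_deep − (β/α)·ΔS = 14.8 − (7.8 × 10⁻⁴/2.6 × 10⁻⁴)·(-0.31) = 15.730 °C.
Cooling required: 17.0 − (15.730) = 1.270 °C.

1.3 °C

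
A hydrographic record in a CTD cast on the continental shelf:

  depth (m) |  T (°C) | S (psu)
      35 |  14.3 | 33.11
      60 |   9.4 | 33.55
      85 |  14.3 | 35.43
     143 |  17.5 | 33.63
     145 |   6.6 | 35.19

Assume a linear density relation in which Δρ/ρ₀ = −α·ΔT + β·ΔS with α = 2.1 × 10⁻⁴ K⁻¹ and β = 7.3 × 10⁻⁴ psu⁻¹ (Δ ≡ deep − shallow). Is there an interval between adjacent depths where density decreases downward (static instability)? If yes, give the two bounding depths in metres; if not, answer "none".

85–143 m

Evaluate Δρ/ρ₀ = −αΔT + βΔS across each adjacent pair:
  35–60 m: −αΔT+βΔS = −(2.1 × 10⁻⁴)(-4.9)+(7.3 × 10⁻⁴)(+0.44) = 1.4 × 10⁻³ → stable
  60–85 m: −αΔT+βΔS = −(2.1 × 10⁻⁴)(+4.9)+(7.3 × 10⁻⁴)(+1.88) = 3.4 × 10⁻⁴ → stable
  85–143 m: −αΔT+βΔS = −(2.1 × 10⁻⁴)(+3.2)+(7.3 × 10⁻⁴)(-1.80) = -2.0 × 10⁻³ → UNSTABLE
  143–145 m: −αΔT+βΔS = −(2.1 × 10⁻⁴)(-10.9)+(7.3 × 10⁻⁴)(+1.56) = 3.4 × 10⁻³ → stable
The 85–143 m interval has Δρ < 0: lighter water underlies denser water.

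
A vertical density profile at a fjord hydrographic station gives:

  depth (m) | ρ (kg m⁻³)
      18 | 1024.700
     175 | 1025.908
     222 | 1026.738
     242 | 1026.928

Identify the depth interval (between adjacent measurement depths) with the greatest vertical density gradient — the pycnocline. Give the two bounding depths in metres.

Compute the density gradient over each adjacent pair:
  18–175 m: Δρ/Δz = 1.208/157 = 7.7 × 10⁻³ kg m⁻⁴
  175–222 m: Δρ/Δz = 0.830/47 = 0.018 kg m⁻⁴
  222–242 m: Δρ/Δz = 0.190/20 = 9.5 × 10⁻³ kg m⁻⁴
The largest gradient is in the 175–222 m interval — the pycnocline.

175–222 m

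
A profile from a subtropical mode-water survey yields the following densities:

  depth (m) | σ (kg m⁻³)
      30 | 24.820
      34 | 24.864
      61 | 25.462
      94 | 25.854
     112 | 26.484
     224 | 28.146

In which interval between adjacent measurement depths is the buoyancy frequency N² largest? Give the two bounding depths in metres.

94–112 m

Compute the density gradient over each adjacent pair:
  30–34 m: Δρ/Δz = 0.044/4 = 0.011 kg m⁻⁴
  34–61 m: Δρ/Δz = 0.598/27 = 0.022 kg m⁻⁴
  61–94 m: Δρ/Δz = 0.392/33 = 0.012 kg m⁻⁴
  94–112 m: Δρ/Δz = 0.630/18 = 0.035 kg m⁻⁴
  112–224 m: Δρ/Δz = 1.662/112 = 0.015 kg m⁻⁴
The largest gradient is in the 94–112 m interval — the pycnocline.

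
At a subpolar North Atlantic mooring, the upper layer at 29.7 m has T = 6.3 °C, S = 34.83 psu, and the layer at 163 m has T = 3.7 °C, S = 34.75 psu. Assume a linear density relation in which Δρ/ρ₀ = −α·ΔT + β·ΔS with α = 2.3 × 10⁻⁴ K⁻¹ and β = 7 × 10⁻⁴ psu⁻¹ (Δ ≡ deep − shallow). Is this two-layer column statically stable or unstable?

stable

ΔT = 3.7 − 6.3 = -2.6 K and ΔS = 34.75 − 34.83 = -0.08 psu (deep − shallow).
−αΔT = 5.98 × 10⁻⁴; βΔS = -5.60 × 10⁻⁵; sum Δρ/ρ₀ = 5.42 × 10⁻⁴.
Δρ/ρ₀ > 0, so Δρ > 0: deeper water is denser → statically stable.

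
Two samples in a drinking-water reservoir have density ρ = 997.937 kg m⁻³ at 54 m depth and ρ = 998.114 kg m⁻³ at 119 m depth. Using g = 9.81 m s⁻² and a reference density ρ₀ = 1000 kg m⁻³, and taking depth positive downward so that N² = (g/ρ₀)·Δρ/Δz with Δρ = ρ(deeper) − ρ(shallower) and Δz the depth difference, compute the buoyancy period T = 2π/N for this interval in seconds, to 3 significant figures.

Δρ = 998.114 − 997.937 = 0.177 kg m⁻³ over Δz = 119 − 54 = 65 m.
N² = (9.81/1000) × (0.177/65) = 2.6713 × 10⁻⁵ s⁻².
N = √(2.6713 × 10⁻⁵) = 5.1685 × 10⁻³ rad s⁻¹, so T = 2π/N = 1.2157 × 10³ s ≈ 1.22 × 10³ s.

1.22 × 10³ s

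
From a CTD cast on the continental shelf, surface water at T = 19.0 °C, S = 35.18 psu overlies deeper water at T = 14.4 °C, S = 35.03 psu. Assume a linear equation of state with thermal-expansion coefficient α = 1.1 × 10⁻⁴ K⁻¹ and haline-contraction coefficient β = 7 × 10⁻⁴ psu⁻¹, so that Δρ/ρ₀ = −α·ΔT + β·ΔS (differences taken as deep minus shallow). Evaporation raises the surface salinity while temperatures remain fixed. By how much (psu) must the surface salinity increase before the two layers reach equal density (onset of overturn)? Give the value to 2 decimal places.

Neutral buoyancy requires −α(T_deep − T_surf) + β(S_deep − S_surf′) = 0.
S_surf′ = S_deep − (α/β)·ΔT = 35.03 − (1.1 × 10⁻⁴/7 × 10⁻⁴)·(-4.6) = 35.7529 psu.
Increase required: 35.7529 − 35.18 = 0.5729 psu.

0.57 psu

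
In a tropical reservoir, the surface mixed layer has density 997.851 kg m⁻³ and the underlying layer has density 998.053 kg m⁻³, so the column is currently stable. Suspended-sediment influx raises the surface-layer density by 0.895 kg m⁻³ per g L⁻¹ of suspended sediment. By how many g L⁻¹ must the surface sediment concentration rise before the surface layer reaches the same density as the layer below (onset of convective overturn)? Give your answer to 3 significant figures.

0.226 g L⁻¹

Density deficit of the surface layer: 998.053 − 997.851 = 0.202 kg m⁻³.
Required change = 0.202 / 0.895 = 0.226 g L⁻¹.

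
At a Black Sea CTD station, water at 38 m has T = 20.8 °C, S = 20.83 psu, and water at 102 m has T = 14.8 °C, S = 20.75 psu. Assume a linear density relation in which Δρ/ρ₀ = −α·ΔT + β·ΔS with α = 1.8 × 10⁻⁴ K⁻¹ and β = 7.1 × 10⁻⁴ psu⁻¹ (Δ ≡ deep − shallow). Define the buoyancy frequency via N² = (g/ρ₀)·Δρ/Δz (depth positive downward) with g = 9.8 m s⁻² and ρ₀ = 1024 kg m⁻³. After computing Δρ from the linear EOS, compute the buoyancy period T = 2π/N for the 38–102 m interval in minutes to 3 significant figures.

8.37 min

ΔT = -6.0 K, ΔS = -0.08 psu (deep − shallow).
Δρ/ρ₀ = −αΔT + βΔS = 1.08 × 10⁻³ − 5.68 × 10⁻⁵ = 1.0232 × 10⁻³, so Δρ ≈ 1.048 kg m⁻³.
N² = (g/ρ₀)·Δρ/Δz = g·(Δρ/ρ₀)/Δz = 9.8 × 1.0232 × 10⁻³ / 64 = 1.5668 × 10⁻⁴ s⁻².
N = √(1.5668 × 10⁻⁴) = 0.012517 rad s⁻¹ → T = 2π/N = 501.97 s = 8.3662 min ≈ 8.37 min.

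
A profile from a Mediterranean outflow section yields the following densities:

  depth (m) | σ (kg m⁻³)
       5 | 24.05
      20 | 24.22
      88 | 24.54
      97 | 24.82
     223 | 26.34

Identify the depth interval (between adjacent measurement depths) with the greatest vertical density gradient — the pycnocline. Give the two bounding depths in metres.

Compute the density gradient over each adjacent pair:
  5–20 m: Δρ/Δz = 0.17/15 = 0.011 kg m⁻⁴
  20–88 m: Δρ/Δz = 0.32/68 = 4.7 × 10⁻³ kg m⁻⁴
  88–97 m: Δρ/Δz = 0.28/9 = 0.031 kg m⁻⁴
  97–223 m: Δρ/Δz = 1.52/126 = 0.012 kg m⁻⁴
The largest gradient is in the 88–97 m interval — the pycnocline.

88–97 m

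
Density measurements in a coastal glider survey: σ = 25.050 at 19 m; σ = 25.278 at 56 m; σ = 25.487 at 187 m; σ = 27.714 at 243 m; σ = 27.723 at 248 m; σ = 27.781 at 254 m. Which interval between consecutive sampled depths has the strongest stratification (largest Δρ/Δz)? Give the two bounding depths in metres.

187–243 m

Compute the density gradient over each adjacent pair:
  19–56 m: Δρ/Δz = 0.228/37 = 6.2 × 10⁻³ kg m⁻⁴
  56–187 m: Δρ/Δz = 0.209/131 = 1.6 × 10⁻³ kg m⁻⁴
  187–243 m: Δρ/Δz = 2.227/56 = 0.040 kg m⁻⁴
  243–248 m: Δρ/Δz = 0.009/5 = 1.8 × 10⁻³ kg m⁻⁴
  248–254 m: Δρ/Δz = 0.058/6 = 9.7 × 10⁻³ kg m⁻⁴
The largest gradient is in the 187–243 m interval — the pycnocline.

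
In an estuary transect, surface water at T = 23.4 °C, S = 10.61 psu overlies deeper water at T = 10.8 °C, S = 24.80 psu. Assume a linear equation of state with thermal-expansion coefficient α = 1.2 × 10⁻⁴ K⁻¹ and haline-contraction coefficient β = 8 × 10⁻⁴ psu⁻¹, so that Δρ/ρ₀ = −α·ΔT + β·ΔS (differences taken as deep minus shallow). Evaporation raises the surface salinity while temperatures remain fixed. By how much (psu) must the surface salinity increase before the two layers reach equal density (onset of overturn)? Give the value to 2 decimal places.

Neutral buoyancy requires −α(T_deep − T_surf) + β(S_deep − S_surf′) = 0.
S_surf′ = S_deep − (α/β)·ΔT = 24.80 − (1.2 × 10⁻⁴/8 × 10⁻⁴)·(-12.6) = 26.6900 psu.
Increase required: 26.6900 − 10.61 = 16.0800 psu.

16.08 psu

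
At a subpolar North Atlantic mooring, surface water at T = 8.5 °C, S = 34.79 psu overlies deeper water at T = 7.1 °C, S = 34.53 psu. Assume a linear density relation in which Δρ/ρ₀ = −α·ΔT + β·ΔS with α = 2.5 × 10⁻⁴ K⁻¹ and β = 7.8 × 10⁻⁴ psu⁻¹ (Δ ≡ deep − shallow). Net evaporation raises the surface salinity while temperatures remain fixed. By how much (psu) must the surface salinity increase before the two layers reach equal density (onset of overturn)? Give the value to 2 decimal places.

Neutral buoyancy requires −α(T_deep − T_surf) + β(S_deep − S_surf′) = 0.
S_surf′ = S_deep − (α/β)·ΔT = 34.53 − (2.5 × 10⁻⁴/7.8 × 10⁻⁴)·(-1.4) = 34.9787 psu.
Increase required: 34.9787 − 34.79 = 0.1887 psu.

0.19 psu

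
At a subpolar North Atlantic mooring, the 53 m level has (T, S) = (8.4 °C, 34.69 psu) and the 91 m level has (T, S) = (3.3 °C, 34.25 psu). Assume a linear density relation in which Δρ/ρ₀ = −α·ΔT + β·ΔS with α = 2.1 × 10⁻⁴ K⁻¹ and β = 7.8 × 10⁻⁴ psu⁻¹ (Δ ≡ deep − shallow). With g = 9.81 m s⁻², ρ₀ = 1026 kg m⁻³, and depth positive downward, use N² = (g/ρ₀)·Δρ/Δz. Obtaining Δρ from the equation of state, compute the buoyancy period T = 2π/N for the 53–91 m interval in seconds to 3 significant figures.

458 s

ΔT = -5.1 K, ΔS = -0.44 psu (deep − shallow).
Δρ/ρ₀ = −αΔT + βΔS = 1.071 × 10⁻³ − 3.432 × 10⁻⁴ = 7.278 × 10⁻⁴, so Δρ ≈ 0.7467 kg m⁻³.
N² = (g/ρ₀)·Δρ/Δz = g·(Δρ/ρ₀)/Δz = 9.81 × 7.278 × 10⁻⁴ / 38 = 1.8789 × 10⁻⁴ s⁻².
N = √(1.8789 × 10⁻⁴) = 0.013707 rad s⁻¹ → T = 2π/N = 458.39 s ≈ 458 s.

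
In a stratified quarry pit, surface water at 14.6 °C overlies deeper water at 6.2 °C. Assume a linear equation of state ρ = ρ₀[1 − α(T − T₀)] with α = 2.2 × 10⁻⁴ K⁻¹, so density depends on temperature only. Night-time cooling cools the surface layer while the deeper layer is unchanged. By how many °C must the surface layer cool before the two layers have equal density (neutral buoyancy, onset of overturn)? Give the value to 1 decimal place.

8.4 °C

With temperature the only control, equal density requires T_surf′ = T_deep.
T_surf′ = 6.2 °C.
Cooling required: 14.6 − 6.2 = 8.4 °C.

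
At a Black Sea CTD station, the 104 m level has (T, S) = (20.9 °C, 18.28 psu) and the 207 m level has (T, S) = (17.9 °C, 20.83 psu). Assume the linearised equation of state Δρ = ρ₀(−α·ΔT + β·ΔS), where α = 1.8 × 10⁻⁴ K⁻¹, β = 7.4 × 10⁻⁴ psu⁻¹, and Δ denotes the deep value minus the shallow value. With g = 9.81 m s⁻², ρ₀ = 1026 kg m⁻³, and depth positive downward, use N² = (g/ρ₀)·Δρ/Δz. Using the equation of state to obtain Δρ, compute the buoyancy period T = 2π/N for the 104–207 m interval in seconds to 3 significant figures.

ΔT = -3.0 K, ΔS = +2.55 psu (deep − shallow).
Δρ/ρ₀ = −αΔT + βΔS = 5.40 × 10⁻⁴ + 1.887 × 10⁻³ = 2.427 × 10⁻³, so Δρ ≈ 2.490 kg m⁻³.
N² = (g/ρ₀)·Δρ/Δz = g·(Δρ/ρ₀)/Δz = 9.81 × 2.427 × 10⁻³ / 103 = 2.3115 × 10⁻⁴ s⁻².
N = √(2.3115 × 10⁻⁴) = 0.015204 rad s⁻¹ → T = 2π/N = 413.26 s ≈ 413 s.

413 s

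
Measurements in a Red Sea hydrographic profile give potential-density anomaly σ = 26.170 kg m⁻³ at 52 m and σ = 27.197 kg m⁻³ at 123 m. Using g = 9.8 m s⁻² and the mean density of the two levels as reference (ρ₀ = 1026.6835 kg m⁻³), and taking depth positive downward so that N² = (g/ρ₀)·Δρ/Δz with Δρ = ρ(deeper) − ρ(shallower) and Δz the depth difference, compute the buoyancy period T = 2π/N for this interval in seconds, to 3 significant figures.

535 s

Δρ = 1027.197 − 1026.170 = 1.027 kg m⁻³ over Δz = 123 − 52 = 71 m.
N² = (9.8/1026.6835) × (1.027/71) = 1.3807 × 10⁻⁴ s⁻².
N = √(1.3807 × 10⁻⁴) = 0.011750 rad s⁻¹, so T = 2π/N = 534.74 s ≈ 535 s.
A positive N² confirms static stability across the interval.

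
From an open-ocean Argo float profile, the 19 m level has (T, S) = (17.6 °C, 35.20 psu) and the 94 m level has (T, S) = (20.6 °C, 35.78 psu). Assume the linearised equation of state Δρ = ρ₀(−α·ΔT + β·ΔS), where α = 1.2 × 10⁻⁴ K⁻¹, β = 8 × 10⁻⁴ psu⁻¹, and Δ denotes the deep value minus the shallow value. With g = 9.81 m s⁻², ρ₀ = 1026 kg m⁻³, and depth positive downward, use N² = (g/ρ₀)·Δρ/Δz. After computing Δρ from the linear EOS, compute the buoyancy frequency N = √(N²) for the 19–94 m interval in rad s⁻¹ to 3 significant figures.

3.69 × 10⁻³ rad s⁻¹

ΔT = +3.0 K, ΔS = +0.58 psu (deep − shallow).
Δρ/ρ₀ = −αΔT + βΔS = -3.60 × 10⁻⁴ + 4.64 × 10⁻⁴ = 1.04 × 10⁻⁴, so Δρ ≈ 0.1067 kg m⁻³.
N² = (g/ρ₀)·Δρ/Δz = g·(Δρ/ρ₀)/Δz = 9.81 × 1.04 × 10⁻⁴ / 75 = 1.3603 × 10⁻⁵ s⁻².
N = √(1.3603 × 10⁻⁵) = 3.6882 × 10⁻³ rad s⁻¹ ≈ 3.69 × 10⁻³ rad s⁻¹.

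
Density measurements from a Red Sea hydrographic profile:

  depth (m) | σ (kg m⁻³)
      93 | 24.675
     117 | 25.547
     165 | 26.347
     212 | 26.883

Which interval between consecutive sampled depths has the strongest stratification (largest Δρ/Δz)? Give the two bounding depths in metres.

Compute the density gradient over each adjacent pair:
  93–117 m: Δρ/Δz = 0.872/24 = 0.036 kg m⁻⁴
  117–165 m: Δρ/Δz = 0.800/48 = 0.017 kg m⁻⁴
  165–212 m: Δρ/Δz = 0.536/47 = 0.011 kg m⁻⁴
The largest gradient is in the 93–117 m interval — the pycnocline.

93–117 m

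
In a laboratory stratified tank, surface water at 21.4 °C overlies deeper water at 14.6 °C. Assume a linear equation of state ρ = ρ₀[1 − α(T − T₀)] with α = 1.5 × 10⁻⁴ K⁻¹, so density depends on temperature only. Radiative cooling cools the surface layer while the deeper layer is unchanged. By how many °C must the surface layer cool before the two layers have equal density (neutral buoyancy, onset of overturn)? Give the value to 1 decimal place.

6.8 °C

With temperature the only control, equal density requires T_surf′ = T_deep.
T_surf′ = 14.6 °C.
Cooling required: 21.4 − 14.6 = 6.8 °C.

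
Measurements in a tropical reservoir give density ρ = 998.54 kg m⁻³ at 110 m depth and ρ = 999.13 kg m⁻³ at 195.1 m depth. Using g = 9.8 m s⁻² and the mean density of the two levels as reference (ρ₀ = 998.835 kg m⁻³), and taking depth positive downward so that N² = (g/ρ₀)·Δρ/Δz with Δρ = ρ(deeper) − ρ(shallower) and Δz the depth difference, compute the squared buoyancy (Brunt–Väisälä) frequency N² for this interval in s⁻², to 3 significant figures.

6.80 × 10⁻⁵ s⁻²

Δρ = 999.13 − 998.54 = 0.59 kg m⁻³ over Δz = 195.1 − 110 = 85.1 m.
N² = (9.8/998.835) × (0.59/85.1) = 6.8023 × 10⁻⁵ s⁻² ≈ 6.80 × 10⁻⁵ s⁻².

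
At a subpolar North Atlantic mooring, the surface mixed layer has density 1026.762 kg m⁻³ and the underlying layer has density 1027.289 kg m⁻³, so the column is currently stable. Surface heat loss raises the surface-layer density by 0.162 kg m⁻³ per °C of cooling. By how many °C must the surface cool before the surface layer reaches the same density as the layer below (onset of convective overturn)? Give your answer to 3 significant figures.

3.25 °C

Density deficit of the surface layer: 1027.289 − 1026.762 = 0.527 kg m⁻³.
Required change = 0.527 / 0.162 = 3.25 °C.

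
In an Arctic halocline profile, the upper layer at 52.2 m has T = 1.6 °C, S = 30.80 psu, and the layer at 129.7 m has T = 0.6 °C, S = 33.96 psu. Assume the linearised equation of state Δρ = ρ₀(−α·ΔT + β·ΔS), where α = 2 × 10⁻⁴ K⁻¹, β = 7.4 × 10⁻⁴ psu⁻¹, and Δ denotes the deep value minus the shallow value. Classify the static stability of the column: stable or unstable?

stable

ΔT = 0.6 − 1.6 = -1.0 K and ΔS = 33.96 − 30.80 = +3.16 psu (deep − shallow).
−αΔT = 2.00 × 10⁻⁴; βΔS = 2.3384 × 10⁻³; sum Δρ/ρ₀ = 2.5384 × 10⁻³.
Δρ/ρ₀ > 0, so Δρ > 0: deeper water is denser → statically stable.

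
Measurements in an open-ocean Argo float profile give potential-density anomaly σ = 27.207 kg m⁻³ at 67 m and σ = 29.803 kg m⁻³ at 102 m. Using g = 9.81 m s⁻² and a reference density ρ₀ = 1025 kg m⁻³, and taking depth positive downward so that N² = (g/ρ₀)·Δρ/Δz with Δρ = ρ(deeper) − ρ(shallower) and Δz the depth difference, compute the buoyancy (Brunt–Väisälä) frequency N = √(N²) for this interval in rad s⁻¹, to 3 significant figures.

Δρ = 1029.803 − 1027.207 = 2.596 kg m⁻³ over Δz = 102 − 67 = 35 m.
N² = (9.81/1025) × (2.596/35) = 7.0987 × 10⁻⁴ s⁻².
N = √(7.0987 × 10⁻⁴) = 0.026643 rad s⁻¹ ≈ 0.0266 rad s⁻¹.

0.0266 rad s⁻¹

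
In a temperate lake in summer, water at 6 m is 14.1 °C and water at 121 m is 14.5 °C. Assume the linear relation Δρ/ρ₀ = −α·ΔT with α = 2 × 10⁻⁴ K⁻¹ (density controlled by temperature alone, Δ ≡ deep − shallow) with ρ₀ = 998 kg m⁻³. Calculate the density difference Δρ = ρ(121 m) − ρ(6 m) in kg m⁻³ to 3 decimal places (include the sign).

-0.080 kg m⁻³

ΔT = +0.4 K, Δρ/ρ₀ = −αΔT = -8.00 × 10⁻⁵.
Δρ = 998 × (-8.00 × 10⁻⁵) = -0.080 kg m⁻³.
Negative Δρ: lighter below, statically unstable.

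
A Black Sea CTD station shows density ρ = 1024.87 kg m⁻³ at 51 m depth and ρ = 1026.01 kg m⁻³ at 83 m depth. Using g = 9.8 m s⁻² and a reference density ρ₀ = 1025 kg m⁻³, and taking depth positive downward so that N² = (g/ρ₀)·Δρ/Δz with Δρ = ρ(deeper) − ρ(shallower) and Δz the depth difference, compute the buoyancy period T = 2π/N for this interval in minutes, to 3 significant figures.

Δρ = 1026.01 − 1024.87 = 1.14 kg m⁻³ over Δz = 83 − 51 = 32 m.
N² = (9.8/1025) × (1.14/32) = 3.4061 × 10⁻⁴ s⁻².
N = √(3.4061 × 10⁻⁴) = 0.018456 rad s⁻¹, so T = 2π/N = 340.44 s = 5.6740 min ≈ 5.67 min.

5.67 min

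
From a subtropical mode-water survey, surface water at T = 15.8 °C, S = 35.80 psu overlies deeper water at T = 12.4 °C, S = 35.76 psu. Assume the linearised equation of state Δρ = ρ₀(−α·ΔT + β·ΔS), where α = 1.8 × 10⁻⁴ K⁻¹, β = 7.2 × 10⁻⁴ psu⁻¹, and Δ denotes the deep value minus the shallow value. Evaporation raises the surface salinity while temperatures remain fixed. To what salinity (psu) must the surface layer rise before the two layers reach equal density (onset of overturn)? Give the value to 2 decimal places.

Neutral buoyancy requires −α(T_deep − T_surf) + β(S_deep − S_surf′) = 0.
S_surf′ = S_deep − (α/β)·ΔT = 35.76 − (1.8 × 10⁻⁴/7.2 × 10⁻⁴)·(-3.4) = 36.6100 psu.
Increase required: 36.6100 − 35.80 = 0.8100 psu.

36.61 psu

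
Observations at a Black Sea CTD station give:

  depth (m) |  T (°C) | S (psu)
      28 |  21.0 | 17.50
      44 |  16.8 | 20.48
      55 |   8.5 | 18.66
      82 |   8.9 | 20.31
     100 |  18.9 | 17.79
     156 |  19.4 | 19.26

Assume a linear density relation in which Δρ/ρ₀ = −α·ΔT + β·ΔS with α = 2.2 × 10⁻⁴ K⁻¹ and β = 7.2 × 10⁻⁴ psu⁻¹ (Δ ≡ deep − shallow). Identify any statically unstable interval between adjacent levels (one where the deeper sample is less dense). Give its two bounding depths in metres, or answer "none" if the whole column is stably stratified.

82–100 m

Evaluate Δρ/ρ₀ = −αΔT + βΔS across each adjacent pair:
  28–44 m: −αΔT+βΔS = −(2.2 × 10⁻⁴)(-4.2)+(7.2 × 10⁻⁴)(+2.98) = 3.1 × 10⁻³ → stable
  44–55 m: −αΔT+βΔS = −(2.2 × 10⁻⁴)(-8.3)+(7.2 × 10⁻⁴)(-1.82) = 5.2 × 10⁻⁴ → stable
  55–82 m: −αΔT+βΔS = −(2.2 × 10⁻⁴)(+0.4)+(7.2 × 10⁻⁴)(+1.65) = 1.1 × 10⁻³ → stable
  82–100 m: −αΔT+βΔS = −(2.2 × 10⁻⁴)(+10.0)+(7.2 × 10⁻⁴)(-2.52) = -4.0 × 10⁻³ → UNSTABLE
  100–156 m: −αΔT+βΔS = −(2.2 × 10⁻⁴)(+0.5)+(7.2 × 10⁻⁴)(+1.47) = 9.5 × 10⁻⁴ → stable
The 82–100 m interval has Δρ < 0: lighter water underlies denser water.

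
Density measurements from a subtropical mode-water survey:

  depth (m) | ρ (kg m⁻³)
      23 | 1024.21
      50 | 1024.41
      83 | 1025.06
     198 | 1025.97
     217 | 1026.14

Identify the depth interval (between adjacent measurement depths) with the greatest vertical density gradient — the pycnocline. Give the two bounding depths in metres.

50–83 m

Compute the density gradient over each adjacent pair:
  23–50 m: Δρ/Δz = 0.20/27 = 7.4 × 10⁻³ kg m⁻⁴
  50–83 m: Δρ/Δz = 0.65/33 = 0.020 kg m⁻⁴
  83–198 m: Δρ/Δz = 0.91/115 = 7.9 × 10⁻³ kg m⁻⁴
  198–217 m: Δρ/Δz = 0.17/19 = 8.9 × 10⁻³ kg m⁻⁴
The largest gradient is in the 50–83 m interval — the pycnocline.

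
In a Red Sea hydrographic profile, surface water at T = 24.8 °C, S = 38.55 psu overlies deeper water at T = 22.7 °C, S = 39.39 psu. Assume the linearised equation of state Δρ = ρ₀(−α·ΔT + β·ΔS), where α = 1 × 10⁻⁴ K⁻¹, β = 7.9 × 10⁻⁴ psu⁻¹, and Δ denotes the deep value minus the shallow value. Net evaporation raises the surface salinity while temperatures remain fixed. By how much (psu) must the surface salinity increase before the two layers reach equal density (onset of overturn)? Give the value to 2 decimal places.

Neutral buoyancy requires −α(T_deep − T_surf) + β(S_deep − S_surf′) = 0.
S_surf′ = S_deep − (α/β)·ΔT = 39.39 − (1 × 10⁻⁴/7.9 × 10⁻⁴)·(-2.1) = 39.6558 psu.
Increase required: 39.6558 − 38.55 = 1.1058 psu.

1.11 psu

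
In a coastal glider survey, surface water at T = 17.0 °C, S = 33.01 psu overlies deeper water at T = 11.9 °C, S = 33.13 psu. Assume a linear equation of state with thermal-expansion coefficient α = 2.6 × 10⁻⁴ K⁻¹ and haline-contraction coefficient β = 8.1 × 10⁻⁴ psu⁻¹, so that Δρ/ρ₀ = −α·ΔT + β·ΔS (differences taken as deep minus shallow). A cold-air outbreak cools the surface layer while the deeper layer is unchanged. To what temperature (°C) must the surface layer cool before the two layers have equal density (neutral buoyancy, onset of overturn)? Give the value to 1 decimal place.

11.5 °C

Neutral buoyancy requires Δρ = 0, i.e. −α(T_deep − T_surf′) + β(S_deep − S_surf) = 0.
T_surf′ = T_deep − (β/α)·ΔS = 11.9 − (8.1 × 10⁻⁴/2.6 × 10⁻⁴)·(+0.12) = 11.526 °C.
Cooling required: 17.0 − (11.526) = 5.474 °C.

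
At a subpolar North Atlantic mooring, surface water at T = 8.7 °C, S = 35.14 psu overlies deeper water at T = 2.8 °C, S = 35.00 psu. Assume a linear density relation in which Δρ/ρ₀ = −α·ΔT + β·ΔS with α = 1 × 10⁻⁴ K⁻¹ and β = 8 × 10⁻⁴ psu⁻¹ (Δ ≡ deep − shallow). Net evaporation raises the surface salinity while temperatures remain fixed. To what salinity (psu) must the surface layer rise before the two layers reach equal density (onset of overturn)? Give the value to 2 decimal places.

Neutral buoyancy requires −α(T_deep − T_surf) + β(S_deep − S_surf′) = 0.
S_surf′ = S_deep − (α/β)·ΔT = 35.00 − (1 × 10⁻⁴/8 × 10⁻⁴)·(-5.9) = 35.7375 psu.
Increase required: 35.7375 − 35.14 = 0.5975 psu.

35.74 psu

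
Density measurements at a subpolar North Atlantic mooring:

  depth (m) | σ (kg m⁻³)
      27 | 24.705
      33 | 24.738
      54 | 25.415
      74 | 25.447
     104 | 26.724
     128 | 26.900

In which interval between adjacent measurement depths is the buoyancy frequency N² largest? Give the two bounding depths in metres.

74–104 m

Compute the density gradient over each adjacent pair:
  27–33 m: Δρ/Δz = 0.033/6 = 5.5 × 10⁻³ kg m⁻⁴
  33–54 m: Δρ/Δz = 0.677/21 = 0.032 kg m⁻⁴
  54–74 m: Δρ/Δz = 0.032/20 = 1.6 × 10⁻³ kg m⁻⁴
  74–104 m: Δρ/Δz = 1.277/30 = 0.043 kg m⁻⁴
  104–128 m: Δρ/Δz = 0.176/24 = 7.3 × 10⁻³ kg m⁻⁴
The largest gradient is in the 74–104 m interval — the pycnocline.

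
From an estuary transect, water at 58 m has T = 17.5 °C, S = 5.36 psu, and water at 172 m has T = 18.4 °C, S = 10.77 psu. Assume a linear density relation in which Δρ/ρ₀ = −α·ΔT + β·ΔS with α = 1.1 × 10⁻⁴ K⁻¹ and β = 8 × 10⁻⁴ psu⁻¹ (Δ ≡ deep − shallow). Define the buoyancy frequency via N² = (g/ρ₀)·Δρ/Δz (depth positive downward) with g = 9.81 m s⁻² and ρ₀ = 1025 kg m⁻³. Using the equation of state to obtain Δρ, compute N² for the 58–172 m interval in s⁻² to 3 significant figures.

ΔT = +0.9 K, ΔS = +5.41 psu (deep − shallow).
Δρ/ρ₀ = −αΔT + βΔS = -9.90 × 10⁻⁵ + 4.328 × 10⁻³ = 4.229 × 10⁻³, so Δρ ≈ 4.335 kg m⁻³.
N² = (g/ρ₀)·Δρ/Δz = g·(Δρ/ρ₀)/Δz = 9.81 × 4.229 × 10⁻³ / 114 = 3.6392 × 10⁻⁴ s⁻² ≈ 3.64 × 10⁻⁴ s⁻².

3.64 × 10⁻⁴ s⁻²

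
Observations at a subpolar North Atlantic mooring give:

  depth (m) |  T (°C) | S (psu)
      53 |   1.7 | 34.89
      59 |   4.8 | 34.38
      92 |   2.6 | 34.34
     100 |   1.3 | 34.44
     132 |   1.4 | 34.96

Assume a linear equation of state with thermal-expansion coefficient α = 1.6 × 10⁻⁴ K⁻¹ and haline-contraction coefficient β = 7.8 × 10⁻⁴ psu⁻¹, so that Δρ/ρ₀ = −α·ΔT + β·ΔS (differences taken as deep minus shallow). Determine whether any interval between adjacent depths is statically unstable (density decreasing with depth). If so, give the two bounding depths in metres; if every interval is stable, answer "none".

Evaluate Δρ/ρ₀ = −αΔT + βΔS across each adjacent pair:
  53–59 m: −αΔT+βΔS = −(1.6 × 10⁻⁴)(+3.1)+(7.8 × 10⁻⁴)(-0.51) = -8.9 × 10⁻⁴ → UNSTABLE
  59–92 m: −αΔT+βΔS = −(1.6 × 10⁻⁴)(-2.2)+(7.8 × 10⁻⁴)(-0.04) = 3.2 × 10⁻⁴ → stable
  92–100 m: −αΔT+βΔS = −(1.6 × 10⁻⁴)(-1.3)+(7.8 × 10⁻⁴)(+0.10) = 2.9 × 10⁻⁴ → stable
  100–132 m: −αΔT+βΔS = −(1.6 × 10⁻⁴)(+0.1)+(7.8 × 10⁻⁴)(+0.52) = 3.9 × 10⁻⁴ → stable
The 53–59 m interval has Δρ < 0: lighter water underlies denser water.

53–59 m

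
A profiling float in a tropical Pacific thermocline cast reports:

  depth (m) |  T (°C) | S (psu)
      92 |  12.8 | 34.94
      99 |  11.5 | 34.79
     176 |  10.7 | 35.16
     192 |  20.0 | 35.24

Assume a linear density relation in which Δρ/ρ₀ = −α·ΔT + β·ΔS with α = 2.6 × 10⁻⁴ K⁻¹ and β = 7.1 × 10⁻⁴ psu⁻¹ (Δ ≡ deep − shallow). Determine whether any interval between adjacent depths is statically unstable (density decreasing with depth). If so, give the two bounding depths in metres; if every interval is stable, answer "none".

176–192 m

Evaluate Δρ/ρ₀ = −αΔT + βΔS across each adjacent pair:
  92–99 m: −αΔT+βΔS = −(2.6 × 10⁻⁴)(-1.3)+(7.1 × 10⁻⁴)(-0.15) = 2.3 × 10⁻⁴ → stable
  99–176 m: −αΔT+βΔS = −(2.6 × 10⁻⁴)(-0.8)+(7.1 × 10⁻⁴)(+0.37) = 4.7 × 10⁻⁴ → stable
  176–192 m: −αΔT+βΔS = −(2.6 × 10⁻⁴)(+9.3)+(7.1 × 10⁻⁴)(+0.08) = -2.4 × 10⁻³ → UNSTABLE
The 176–192 m interval has Δρ < 0: lighter water underlies denser water.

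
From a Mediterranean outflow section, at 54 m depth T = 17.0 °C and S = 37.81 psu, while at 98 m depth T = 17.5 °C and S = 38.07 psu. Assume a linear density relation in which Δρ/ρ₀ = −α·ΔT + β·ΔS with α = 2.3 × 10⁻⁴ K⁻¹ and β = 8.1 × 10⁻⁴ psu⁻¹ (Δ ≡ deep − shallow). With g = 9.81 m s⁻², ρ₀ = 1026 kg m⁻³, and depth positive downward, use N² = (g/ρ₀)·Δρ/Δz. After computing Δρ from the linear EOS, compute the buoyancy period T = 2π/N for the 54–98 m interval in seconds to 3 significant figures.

ΔT = +0.5 K, ΔS = +0.26 psu (deep − shallow).
Δρ/ρ₀ = −αΔT + βΔS = -1.15 × 10⁻⁴ + 2.106 × 10⁻⁴ = 9.56 × 10⁻⁵, so Δρ ≈ 0.09809 kg m⁻³.
N² = (g/ρ₀)·Δρ/Δz = g·(Δρ/ρ₀)/Δz = 9.81 × 9.56 × 10⁻⁵ / 44 = 2.1314 × 10⁻⁵ s⁻².
N = √(2.1314 × 10⁻⁵) = 4.6167 × 10⁻³ rad s⁻¹ → T = 2π/N = 1.3610 × 10³ s ≈ 1.36 × 10³ s.

1.36 × 10³ s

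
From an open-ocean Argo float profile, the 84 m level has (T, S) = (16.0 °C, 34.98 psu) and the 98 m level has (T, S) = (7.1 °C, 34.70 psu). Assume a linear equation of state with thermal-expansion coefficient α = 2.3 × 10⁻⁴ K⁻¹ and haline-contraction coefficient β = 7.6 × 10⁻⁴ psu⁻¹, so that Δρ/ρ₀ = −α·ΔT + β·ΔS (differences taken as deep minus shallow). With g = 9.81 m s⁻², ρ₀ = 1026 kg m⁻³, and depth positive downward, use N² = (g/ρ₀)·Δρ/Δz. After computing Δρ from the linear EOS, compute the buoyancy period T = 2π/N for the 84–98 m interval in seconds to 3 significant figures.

175 s

ΔT = -8.9 K, ΔS = -0.28 psu (deep − shallow).
Δρ/ρ₀ = −αΔT + βΔS = 2.047 × 10⁻³ − 2.128 × 10⁻⁴ = 1.8342 × 10⁻³, so Δρ ≈ 1.882 kg m⁻³.
N² = (g/ρ₀)·Δρ/Δz = g·(Δρ/ρ₀)/Δz = 9.81 × 1.8342 × 10⁻³ / 14 = 1.2853 × 10⁻³ s⁻².
N = √(1.2853 × 10⁻³) = 0.035851 rad s⁻¹ → T = 2π/N = 175.26 s ≈ 175 s.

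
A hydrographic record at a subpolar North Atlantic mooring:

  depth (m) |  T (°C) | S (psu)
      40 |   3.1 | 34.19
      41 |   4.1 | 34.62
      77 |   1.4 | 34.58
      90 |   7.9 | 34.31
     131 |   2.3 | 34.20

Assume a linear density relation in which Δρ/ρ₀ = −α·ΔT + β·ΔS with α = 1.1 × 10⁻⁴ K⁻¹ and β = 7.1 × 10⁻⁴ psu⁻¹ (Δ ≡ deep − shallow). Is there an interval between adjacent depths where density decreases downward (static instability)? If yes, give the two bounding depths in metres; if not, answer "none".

Evaluate Δρ/ρ₀ = −αΔT + βΔS across each adjacent pair:
  40–41 m: −αΔT+βΔS = −(1.1 × 10⁻⁴)(+1.0)+(7.1 × 10⁻⁴)(+0.43) = 2.0 × 10⁻⁴ → stable
  41–77 m: −αΔT+βΔS = −(1.1 × 10⁻⁴)(-2.7)+(7.1 × 10⁻⁴)(-0.04) = 2.7 × 10⁻⁴ → stable
  77–90 m: −αΔT+βΔS = −(1.1 × 10⁻⁴)(+6.5)+(7.1 × 10⁻⁴)(-0.27) = -9.1 × 10⁻⁴ → UNSTABLE
  90–131 m: −αΔT+βΔS = −(1.1 × 10⁻⁴)(-5.6)+(7.1 × 10⁻⁴)(-0.11) = 5.4 × 10⁻⁴ → stable
The 77–90 m interval has Δρ < 0: lighter water underlies denser water.

77–90 m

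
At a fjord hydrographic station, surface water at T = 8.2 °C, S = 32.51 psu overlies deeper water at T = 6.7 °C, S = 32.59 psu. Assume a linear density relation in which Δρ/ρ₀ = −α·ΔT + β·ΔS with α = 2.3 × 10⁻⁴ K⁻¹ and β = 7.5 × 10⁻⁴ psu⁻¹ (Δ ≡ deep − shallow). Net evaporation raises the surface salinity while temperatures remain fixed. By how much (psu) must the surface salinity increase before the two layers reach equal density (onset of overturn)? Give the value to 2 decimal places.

0.54 psu

Neutral buoyancy requires −α(T_deep − T_surf) + β(S_deep − S_surf′) = 0.
S_surf′ = S_deep − (α/β)·ΔT = 32.59 − (2.3 × 10⁻⁴/7.5 × 10⁻⁴)·(-1.5) = 33.0500 psu.
Increase required: 33.0500 − 32.51 = 0.5400 psu.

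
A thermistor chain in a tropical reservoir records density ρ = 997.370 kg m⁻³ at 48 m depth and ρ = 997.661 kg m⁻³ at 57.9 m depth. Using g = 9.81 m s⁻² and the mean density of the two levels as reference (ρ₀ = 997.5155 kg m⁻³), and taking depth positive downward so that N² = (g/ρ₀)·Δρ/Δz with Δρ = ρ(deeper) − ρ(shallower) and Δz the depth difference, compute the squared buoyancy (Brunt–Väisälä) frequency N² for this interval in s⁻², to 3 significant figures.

2.89 × 10⁻⁴ s⁻²

Δρ = 997.661 − 997.370 = 0.291 kg m⁻³ over Δz = 57.9 − 48 = 9.9 m.
N² = (9.81/997.5155) × (0.291/9.9) = 2.8907 × 10⁻⁴ s⁻² ≈ 2.89 × 10⁻⁴ s⁻².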